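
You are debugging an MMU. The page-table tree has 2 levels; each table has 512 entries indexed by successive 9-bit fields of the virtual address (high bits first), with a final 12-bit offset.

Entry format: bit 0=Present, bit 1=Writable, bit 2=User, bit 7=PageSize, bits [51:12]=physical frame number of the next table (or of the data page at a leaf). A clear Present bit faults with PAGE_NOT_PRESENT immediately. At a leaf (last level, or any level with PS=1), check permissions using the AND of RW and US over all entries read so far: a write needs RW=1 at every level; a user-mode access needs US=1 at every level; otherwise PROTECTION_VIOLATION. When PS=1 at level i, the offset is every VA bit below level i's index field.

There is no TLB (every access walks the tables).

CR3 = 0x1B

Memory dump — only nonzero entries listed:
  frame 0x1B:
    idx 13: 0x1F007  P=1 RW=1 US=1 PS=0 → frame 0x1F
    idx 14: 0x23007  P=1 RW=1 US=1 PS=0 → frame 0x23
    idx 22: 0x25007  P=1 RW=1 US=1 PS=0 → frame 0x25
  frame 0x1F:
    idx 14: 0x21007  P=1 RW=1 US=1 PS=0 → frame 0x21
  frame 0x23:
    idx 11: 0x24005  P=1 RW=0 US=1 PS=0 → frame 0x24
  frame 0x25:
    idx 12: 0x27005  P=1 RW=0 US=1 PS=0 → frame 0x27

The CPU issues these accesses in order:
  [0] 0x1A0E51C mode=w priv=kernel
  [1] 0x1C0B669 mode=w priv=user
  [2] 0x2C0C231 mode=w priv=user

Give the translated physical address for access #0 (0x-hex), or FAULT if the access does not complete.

Walk each access:
#0 VA=0x1A0E51C (w,kernel):
  L0: frame=0x1B idx=13 entry=0x1F007 [P=1 RW=1 US=1 PS=0]
  L1: frame=0x1F idx=14 entry=0x21007 [P=1 RW=1 US=1 PS=0]
  ✓ 0x2151C  — 2 lookups
#1 VA=0x1C0B669 (w,user):
  L0: frame=0x1B idx=14 entry=0x23007 [P=1 RW=1 US=1 PS=0]
  L1: frame=0x23 idx=11 entry=0x24005 [P=1 RW=0 US=1 PS=0]
  ✗ PROTECTION_VIOLATION  [2 reads]
#2 VA=0x2C0C231 (w,user):
  L0: frame=0x1B idx=22 entry=0x25007 [P=1 RW=1 US=1 PS=0]
  L1: frame=0x25 idx=12 entry=0x27005 [P=1 RW=0 US=1 PS=0]
  ✗ PROTECTION_VIOLATION  [2 reads]

Access #0 PA: 0x2151C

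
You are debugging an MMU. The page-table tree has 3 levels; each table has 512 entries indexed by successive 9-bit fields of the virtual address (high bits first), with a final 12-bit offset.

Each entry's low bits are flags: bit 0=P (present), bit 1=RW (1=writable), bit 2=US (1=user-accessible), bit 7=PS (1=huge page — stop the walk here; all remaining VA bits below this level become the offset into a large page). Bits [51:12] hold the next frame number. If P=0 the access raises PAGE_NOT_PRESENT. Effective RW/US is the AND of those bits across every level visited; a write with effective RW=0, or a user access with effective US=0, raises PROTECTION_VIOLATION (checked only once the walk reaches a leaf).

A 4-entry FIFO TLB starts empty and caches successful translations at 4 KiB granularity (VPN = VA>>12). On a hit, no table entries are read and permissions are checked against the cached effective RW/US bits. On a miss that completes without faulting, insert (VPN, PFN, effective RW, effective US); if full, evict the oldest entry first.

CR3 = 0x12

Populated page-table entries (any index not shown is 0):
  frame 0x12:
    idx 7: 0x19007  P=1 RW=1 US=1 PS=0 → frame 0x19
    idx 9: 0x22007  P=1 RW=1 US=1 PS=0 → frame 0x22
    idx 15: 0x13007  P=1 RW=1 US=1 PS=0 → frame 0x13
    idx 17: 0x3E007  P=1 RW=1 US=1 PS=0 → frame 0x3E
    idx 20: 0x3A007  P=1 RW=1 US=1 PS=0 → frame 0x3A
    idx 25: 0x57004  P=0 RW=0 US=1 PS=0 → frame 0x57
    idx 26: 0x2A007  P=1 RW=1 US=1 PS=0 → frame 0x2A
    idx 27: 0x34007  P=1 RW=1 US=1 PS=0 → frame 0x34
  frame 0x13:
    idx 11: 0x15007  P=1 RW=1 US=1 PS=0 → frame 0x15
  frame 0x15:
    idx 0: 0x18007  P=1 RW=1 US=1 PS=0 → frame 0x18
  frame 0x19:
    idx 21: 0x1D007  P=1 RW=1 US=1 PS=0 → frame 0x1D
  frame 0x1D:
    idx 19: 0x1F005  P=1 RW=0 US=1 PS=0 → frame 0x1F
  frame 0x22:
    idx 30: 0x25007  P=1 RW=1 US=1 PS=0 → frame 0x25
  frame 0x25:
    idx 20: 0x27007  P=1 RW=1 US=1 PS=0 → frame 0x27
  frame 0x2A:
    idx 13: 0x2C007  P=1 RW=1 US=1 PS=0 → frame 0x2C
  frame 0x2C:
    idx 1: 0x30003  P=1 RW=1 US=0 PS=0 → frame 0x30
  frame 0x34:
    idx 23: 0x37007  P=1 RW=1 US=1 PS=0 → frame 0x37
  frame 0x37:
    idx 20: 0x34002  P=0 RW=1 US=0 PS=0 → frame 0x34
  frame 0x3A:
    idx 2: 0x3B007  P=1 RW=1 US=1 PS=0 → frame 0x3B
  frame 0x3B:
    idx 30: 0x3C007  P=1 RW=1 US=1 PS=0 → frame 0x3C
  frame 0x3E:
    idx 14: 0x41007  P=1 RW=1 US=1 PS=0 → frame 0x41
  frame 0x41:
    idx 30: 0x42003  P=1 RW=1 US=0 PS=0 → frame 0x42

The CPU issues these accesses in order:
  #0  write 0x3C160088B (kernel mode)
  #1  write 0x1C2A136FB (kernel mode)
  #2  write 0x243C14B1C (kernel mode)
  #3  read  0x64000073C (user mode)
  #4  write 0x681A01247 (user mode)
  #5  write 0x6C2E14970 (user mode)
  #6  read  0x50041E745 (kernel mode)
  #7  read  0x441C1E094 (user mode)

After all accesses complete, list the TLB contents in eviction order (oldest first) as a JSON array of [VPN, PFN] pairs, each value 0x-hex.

Trace:
#0 VA=0x3C160088B (w,kernel):
  lvl0: tbl 0x12, slot 15 ⇒ 0x13007 (P1/RW1/US1/PS0)
  lvl1: tbl 0x13, slot 11 ⇒ 0x15007 (P1/RW1/US1/PS0)
  lvl2: tbl 0x15, slot 0 ⇒ 0x18007 (P1/RW1/US1/PS0)
  ⇒ phys 0x1888B  [3 reads]
#1 VA=0x1C2A136FB (w,kernel):
  lvl0: tbl 0x12, slot 7 ⇒ 0x19007 (P1/RW1/US1/PS0)
  lvl1: tbl 0x19, slot 21 ⇒ 0x1D007 (P1/RW1/US1/PS0)
  lvl2: tbl 0x1D, slot 19 ⇒ 0x1F005 (P1/RW0/US1/PS0)
  ⇒ fault: PROTECTION_VIOLATION  — 3 lookups
#2 VA=0x243C14B1C (w,kernel):
  lvl0: tbl 0x12, slot 9 ⇒ 0x22007 (P1/RW1/US1/PS0)
  lvl1: tbl 0x22, slot 30 ⇒ 0x25007 (P1/RW1/US1/PS0)
  lvl2: tbl 0x25, slot 20 ⇒ 0x27007 (P1/RW1/US1/PS0)
  ⇒ phys 0x27B1C  [3 reads]
#3 VA=0x64000073C (r,user):
  lvl0: tbl 0x12, slot 25 ⇒ 0x57004 (P0/RW0/US1/PS0)
  ⇒ fault: PAGE_NOT_PRESENT  — 1 lookups
#4 VA=0x681A01247 (w,user):
  lvl0: tbl 0x12, slot 26 ⇒ 0x2A007 (P1/RW1/US1/PS0)
  lvl1: tbl 0x2A, slot 13 ⇒ 0x2C007 (P1/RW1/US1/PS0)
  lvl2: tbl 0x2C, slot 1 ⇒ 0x30003 (P1/RW1/US0/PS0)
  ⇒ fault: PROTECTION_VIOLATION  — 3 lookups
#5 VA=0x6C2E14970 (w,user):
  lvl0: tbl 0x12, slot 27 ⇒ 0x34007 (P1/RW1/US1/PS0)
  lvl1: tbl 0x34, slot 23 ⇒ 0x37007 (P1/RW1/US1/PS0)
  lvl2: tbl 0x37, slot 20 ⇒ 0x34002 (P0/RW1/US0/PS0)
  ⇒ fault: PAGE_NOT_PRESENT  — 3 lookups
#6 VA=0x50041E745 (r,kernel):
  lvl0: tbl 0x12, slot 20 ⇒ 0x3A007 (P1/RW1/US1/PS0)
  lvl1: tbl 0x3A, slot 2 ⇒ 0x3B007 (P1/RW1/US1/PS0)
  lvl2: tbl 0x3B, slot 30 ⇒ 0x3C007 (P1/RW1/US1/PS0)
  ⇒ phys 0x3C745  [3 reads]
#7 VA=0x441C1E094 (r,user):
  lvl0: tbl 0x12, slot 17 ⇒ 0x3E007 (P1/RW1/US1/PS0)
  lvl1: tbl 0x3E, slot 14 ⇒ 0x41007 (P1/RW1/US1/PS0)
  lvl2: tbl 0x41, slot 30 ⇒ 0x42003 (P1/RW1/US0/PS0)
  ⇒ fault: PROTECTION_VIOLATION  — 3 lookups

TLB: [["0x3C1600", "0x18"], ["0x243C14", "0x27"], ["0x50041E", "0x3C"]]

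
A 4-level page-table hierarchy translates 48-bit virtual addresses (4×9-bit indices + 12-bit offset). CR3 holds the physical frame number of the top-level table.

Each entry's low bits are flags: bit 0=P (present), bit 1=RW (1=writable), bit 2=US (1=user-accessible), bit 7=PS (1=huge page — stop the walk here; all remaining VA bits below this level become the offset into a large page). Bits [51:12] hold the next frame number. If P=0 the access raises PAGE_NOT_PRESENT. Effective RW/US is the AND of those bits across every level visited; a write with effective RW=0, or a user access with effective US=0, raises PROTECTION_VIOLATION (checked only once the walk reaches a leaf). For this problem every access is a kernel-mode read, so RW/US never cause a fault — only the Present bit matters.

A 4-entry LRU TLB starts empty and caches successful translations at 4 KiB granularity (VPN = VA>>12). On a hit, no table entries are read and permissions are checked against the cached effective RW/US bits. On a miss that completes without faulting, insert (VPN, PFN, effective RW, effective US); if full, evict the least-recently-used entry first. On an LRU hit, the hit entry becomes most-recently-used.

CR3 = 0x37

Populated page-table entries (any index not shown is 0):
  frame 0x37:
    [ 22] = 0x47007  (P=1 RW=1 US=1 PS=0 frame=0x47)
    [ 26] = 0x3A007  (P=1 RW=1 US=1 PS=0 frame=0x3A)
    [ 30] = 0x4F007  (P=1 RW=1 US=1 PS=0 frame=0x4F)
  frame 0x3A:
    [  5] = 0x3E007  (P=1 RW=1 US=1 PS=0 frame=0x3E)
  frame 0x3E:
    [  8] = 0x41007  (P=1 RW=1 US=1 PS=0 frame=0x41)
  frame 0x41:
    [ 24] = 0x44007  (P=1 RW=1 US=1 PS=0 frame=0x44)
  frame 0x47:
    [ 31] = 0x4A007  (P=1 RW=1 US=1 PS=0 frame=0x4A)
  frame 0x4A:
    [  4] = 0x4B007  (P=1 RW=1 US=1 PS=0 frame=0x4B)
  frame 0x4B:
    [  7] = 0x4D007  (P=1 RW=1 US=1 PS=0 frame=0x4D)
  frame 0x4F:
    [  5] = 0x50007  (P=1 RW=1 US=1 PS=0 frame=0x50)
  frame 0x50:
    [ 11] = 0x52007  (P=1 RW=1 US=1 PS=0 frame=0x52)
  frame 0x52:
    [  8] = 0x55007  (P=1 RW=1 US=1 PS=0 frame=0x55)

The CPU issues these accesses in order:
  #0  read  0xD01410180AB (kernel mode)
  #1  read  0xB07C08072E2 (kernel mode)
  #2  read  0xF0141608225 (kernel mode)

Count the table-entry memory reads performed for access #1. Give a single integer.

Per-access translation:
#0 VA=0xD01410180AB (r,kernel):
  [0] read 0x37 idx=26: raw=0x3A007 flags P=1 W=1 U=1 S=0
  [1] read 0x3A idx=5: raw=0x3E007 flags P=1 W=1 U=1 S=0
  [2] read 0x3E idx=8: raw=0x41007 flags P=1 W=1 U=1 S=0
  [3] read 0x41 idx=24: raw=0x44007 flags P=1 W=1 U=1 S=0
  ⇒ phys 0x440AB  [4 reads]
#1 VA=0xB07C08072E2 (r,kernel):
  [0] read 0x37 idx=22: raw=0x47007 flags P=1 W=1 U=1 S=0
  [1] read 0x47 idx=31: raw=0x4A007 flags P=1 W=1 U=1 S=0
  [2] read 0x4A idx=4: raw=0x4B007 flags P=1 W=1 U=1 S=0
  [3] read 0x4B idx=7: raw=0x4D007 flags P=1 W=1 U=1 S=0
  ⇒ phys 0x4D2E2  [4 reads]
#2 VA=0xF0141608225 (r,kernel):
  [0] read 0x37 idx=30: raw=0x4F007 flags P=1 W=1 U=1 S=0
  [1] read 0x4F idx=5: raw=0x50007 flags P=1 W=1 U=1 S=0
  [2] read 0x50 idx=11: raw=0x52007 flags P=1 W=1 U=1 S=0
  [3] read 0x52 idx=8: raw=0x55007 flags P=1 W=1 U=1 S=0
  ⇒ phys 0x55225  [4 reads]

Entries read for #1: 4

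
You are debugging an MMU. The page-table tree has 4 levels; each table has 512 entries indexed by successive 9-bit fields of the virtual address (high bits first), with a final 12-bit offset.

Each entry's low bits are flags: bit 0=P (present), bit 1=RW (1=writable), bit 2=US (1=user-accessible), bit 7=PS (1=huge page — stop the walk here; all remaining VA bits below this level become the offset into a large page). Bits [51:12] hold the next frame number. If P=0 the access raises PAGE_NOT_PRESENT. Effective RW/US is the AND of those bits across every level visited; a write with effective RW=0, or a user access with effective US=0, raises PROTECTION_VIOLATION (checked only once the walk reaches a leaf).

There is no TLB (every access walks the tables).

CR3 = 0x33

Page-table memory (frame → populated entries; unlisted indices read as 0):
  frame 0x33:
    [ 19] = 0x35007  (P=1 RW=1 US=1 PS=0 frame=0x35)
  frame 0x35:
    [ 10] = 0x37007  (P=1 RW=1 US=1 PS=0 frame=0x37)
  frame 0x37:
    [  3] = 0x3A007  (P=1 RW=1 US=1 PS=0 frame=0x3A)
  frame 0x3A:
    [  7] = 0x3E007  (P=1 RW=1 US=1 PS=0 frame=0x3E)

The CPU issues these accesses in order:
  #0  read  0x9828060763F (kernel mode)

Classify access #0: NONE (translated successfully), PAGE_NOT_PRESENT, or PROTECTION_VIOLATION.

Walk each access:
#0 VA=0x9828060763F (r,kernel):
  lvl0: tbl 0x33, slot 19 ⇒ 0x35007 (P1/RW1/US1/PS0)
  lvl1: tbl 0x35, slot 10 ⇒ 0x37007 (P1/RW1/US1/PS0)
  lvl2: tbl 0x37, slot 3 ⇒ 0x3A007 (P1/RW1/US1/PS0)
  lvl3: tbl 0x3A, slot 7 ⇒ 0x3E007 (P1/RW1/US1/PS0)
  ⇒ phys 0x3E63F  [4 reads]

Access #0 fault: NONE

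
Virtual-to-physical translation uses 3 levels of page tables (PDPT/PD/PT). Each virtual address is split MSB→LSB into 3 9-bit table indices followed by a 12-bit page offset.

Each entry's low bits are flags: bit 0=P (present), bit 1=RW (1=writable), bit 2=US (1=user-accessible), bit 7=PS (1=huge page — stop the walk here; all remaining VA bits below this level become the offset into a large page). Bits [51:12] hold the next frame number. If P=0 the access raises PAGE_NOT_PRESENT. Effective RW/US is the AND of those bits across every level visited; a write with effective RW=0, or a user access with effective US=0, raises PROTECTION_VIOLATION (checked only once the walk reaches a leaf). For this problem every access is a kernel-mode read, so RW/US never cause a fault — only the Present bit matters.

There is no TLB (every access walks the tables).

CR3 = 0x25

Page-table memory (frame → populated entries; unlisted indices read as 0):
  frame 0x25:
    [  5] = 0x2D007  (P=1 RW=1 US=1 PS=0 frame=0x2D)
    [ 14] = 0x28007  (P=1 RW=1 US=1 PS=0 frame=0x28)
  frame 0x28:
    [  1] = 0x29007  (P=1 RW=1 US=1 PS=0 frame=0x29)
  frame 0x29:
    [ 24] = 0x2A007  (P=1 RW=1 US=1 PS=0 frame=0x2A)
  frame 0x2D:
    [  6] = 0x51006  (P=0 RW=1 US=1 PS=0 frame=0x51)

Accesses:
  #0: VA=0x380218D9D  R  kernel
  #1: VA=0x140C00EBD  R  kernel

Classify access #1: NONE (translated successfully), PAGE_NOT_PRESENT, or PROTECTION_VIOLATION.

Trace:
#0 VA=0x380218D9D (r,kernel):
  [0] read 0x25 idx=14: raw=0x28007 flags P=1 W=1 U=1 S=0
  [1] read 0x28 idx=1: raw=0x29007 flags P=1 W=1 U=1 S=0
  [2] read 0x29 idx=24: raw=0x2A007 flags P=1 W=1 U=1 S=0
  ✓ 0x2AD9D  — 3 lookups
#1 VA=0x140C00EBD (r,kernel):
  [0] read 0x25 idx=5: raw=0x2D007 flags P=1 W=1 U=1 S=0
  [1] read 0x2D idx=6: raw=0x51006 flags P=0 W=1 U=1 S=0
  → PAGE_NOT_PRESENT  (2 entries read)

Access #1 fault: PAGE_NOT_PRESENT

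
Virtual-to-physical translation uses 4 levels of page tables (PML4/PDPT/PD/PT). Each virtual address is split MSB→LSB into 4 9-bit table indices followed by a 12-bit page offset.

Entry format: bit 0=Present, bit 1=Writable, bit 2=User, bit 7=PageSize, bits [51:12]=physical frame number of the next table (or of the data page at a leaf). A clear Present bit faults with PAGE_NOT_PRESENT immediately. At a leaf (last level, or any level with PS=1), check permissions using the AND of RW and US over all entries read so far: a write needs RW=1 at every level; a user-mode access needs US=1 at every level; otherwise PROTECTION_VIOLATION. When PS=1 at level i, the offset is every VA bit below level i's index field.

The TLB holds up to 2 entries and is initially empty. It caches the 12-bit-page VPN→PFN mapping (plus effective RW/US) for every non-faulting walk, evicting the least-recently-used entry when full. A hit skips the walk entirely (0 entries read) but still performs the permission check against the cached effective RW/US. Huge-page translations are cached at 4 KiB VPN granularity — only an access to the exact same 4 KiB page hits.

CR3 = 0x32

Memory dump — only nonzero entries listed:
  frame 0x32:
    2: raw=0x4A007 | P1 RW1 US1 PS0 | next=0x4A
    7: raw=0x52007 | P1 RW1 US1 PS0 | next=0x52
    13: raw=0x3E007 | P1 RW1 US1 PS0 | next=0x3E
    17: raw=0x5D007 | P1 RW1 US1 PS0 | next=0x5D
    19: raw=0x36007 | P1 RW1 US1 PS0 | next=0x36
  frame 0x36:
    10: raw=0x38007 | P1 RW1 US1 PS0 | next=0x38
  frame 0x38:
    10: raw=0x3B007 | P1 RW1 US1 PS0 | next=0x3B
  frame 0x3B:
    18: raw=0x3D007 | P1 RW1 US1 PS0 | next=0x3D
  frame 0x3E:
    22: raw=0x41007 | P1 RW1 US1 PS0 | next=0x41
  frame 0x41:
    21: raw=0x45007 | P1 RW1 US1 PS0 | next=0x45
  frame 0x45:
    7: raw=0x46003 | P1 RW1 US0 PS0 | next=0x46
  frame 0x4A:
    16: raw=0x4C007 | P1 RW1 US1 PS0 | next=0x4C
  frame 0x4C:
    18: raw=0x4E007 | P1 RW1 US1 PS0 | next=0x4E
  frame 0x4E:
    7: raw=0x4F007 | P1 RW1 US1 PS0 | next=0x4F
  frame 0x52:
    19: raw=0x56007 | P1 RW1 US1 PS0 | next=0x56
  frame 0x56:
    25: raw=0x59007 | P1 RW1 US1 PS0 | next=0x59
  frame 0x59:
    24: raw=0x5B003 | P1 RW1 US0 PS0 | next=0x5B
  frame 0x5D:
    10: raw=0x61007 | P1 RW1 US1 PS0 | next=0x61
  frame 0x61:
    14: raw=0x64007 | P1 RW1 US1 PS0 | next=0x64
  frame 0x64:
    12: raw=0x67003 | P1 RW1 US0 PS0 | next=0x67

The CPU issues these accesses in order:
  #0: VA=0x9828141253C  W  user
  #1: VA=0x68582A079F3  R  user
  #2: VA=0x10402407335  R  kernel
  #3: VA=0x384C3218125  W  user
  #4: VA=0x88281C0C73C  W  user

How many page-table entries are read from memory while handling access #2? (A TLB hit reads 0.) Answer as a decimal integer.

Walk each access:
#0 VA=0x9828141253C (w,user):
  L0: frame=0x32 idx=19 entry=0x36007 [P=1 RW=1 US=1 PS=0]
  L1: frame=0x36 idx=10 entry=0x38007 [P=1 RW=1 US=1 PS=0]
  L2: frame=0x38 idx=10 entry=0x3B007 [P=1 RW=1 US=1 PS=0]
  L3: frame=0x3B idx=18 entry=0x3D007 [P=1 RW=1 US=1 PS=0]
  ✓ 0x3D53C  — 4 lookups
#1 VA=0x68582A079F3 (r,user):
  L0: frame=0x32 idx=13 entry=0x3E007 [P=1 RW=1 US=1 PS=0]
  L1: frame=0x3E idx=22 entry=0x41007 [P=1 RW=1 US=1 PS=0]
  L2: frame=0x41 idx=21 entry=0x45007 [P=1 RW=1 US=1 PS=0]
  L3: frame=0x45 idx=7 entry=0x46003 [P=1 RW=1 US=0 PS=0]
  ✗ PROTECTION_VIOLATION  [4 reads]
#2 VA=0x10402407335 (r,kernel):
  L0: frame=0x32 idx=2 entry=0x4A007 [P=1 RW=1 US=1 PS=0]
  L1: frame=0x4A idx=16 entry=0x4C007 [P=1 RW=1 US=1 PS=0]
  L2: frame=0x4C idx=18 entry=0x4E007 [P=1 RW=1 US=1 PS=0]
  L3: frame=0x4E idx=7 entry=0x4F007 [P=1 RW=1 US=1 PS=0]
  ✓ 0x4F335  — 4 lookups
#3 VA=0x384C3218125 (w,user):
  L0: frame=0x32 idx=7 entry=0x52007 [P=1 RW=1 US=1 PS=0]
  L1: frame=0x52 idx=19 entry=0x56007 [P=1 RW=1 US=1 PS=0]
  L2: frame=0x56 idx=25 entry=0x59007 [P=1 RW=1 US=1 PS=0]
  L3: frame=0x59 idx=24 entry=0x5B003 [P=1 RW=1 US=0 PS=0]
  ✗ PROTECTION_VIOLATION  [4 reads]
#4 VA=0x88281C0C73C (w,user):
  L0: frame=0x32 idx=17 entry=0x5D007 [P=1 RW=1 US=1 PS=0]
  L1: frame=0x5D idx=10 entry=0x61007 [P=1 RW=1 US=1 PS=0]
  L2: frame=0x61 idx=14 entry=0x64007 [P=1 RW=1 US=1 PS=0]
  L3: frame=0x64 idx=12 entry=0x67003 [P=1 RW=1 US=0 PS=0]
  ✗ PROTECTION_VIOLATION  [4 reads]

Entries read for #2: 4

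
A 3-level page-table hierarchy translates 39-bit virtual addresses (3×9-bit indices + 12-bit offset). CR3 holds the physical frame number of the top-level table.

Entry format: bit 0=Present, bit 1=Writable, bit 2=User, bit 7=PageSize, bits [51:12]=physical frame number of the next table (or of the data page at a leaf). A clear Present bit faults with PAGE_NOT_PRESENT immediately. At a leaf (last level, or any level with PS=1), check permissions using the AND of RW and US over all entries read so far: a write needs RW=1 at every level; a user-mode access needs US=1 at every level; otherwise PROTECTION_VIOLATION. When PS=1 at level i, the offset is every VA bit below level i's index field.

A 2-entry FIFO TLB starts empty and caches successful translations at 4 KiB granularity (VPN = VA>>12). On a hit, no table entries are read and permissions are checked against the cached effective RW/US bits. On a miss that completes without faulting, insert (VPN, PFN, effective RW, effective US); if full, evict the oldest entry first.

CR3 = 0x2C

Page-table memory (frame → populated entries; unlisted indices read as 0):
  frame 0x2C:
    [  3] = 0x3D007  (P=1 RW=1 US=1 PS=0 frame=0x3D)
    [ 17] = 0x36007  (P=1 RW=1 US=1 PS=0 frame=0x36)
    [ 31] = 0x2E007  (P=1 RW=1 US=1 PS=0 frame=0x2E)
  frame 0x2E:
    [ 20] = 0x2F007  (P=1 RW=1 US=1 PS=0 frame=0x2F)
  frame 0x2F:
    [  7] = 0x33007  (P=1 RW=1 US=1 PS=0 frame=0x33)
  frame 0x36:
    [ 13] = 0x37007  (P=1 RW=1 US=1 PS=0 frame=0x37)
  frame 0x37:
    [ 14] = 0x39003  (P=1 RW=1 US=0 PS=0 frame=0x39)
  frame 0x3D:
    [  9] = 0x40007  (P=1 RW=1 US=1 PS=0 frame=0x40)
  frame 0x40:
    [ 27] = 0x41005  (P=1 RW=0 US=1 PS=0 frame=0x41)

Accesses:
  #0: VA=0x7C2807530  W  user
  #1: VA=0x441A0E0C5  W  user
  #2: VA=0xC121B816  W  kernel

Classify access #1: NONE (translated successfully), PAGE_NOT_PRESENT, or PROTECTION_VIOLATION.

Per-access translation:
#0 VA=0x7C2807530 (w,user):
  lvl0: tbl 0x2C, slot 31 ⇒ 0x2E007 (P1/RW1/US1/PS0)
  lvl1: tbl 0x2E, slot 20 ⇒ 0x2F007 (P1/RW1/US1/PS0)
  lvl2: tbl 0x2F, slot 7 ⇒ 0x33007 (P1/RW1/US1/PS0)
  ⇒ phys 0x33530  [3 reads]
#1 VA=0x441A0E0C5 (w,user):
  lvl0: tbl 0x2C, slot 17 ⇒ 0x36007 (P1/RW1/US1/PS0)
  lvl1: tbl 0x36, slot 13 ⇒ 0x37007 (P1/RW1/US1/PS0)
  lvl2: tbl 0x37, slot 14 ⇒ 0x39003 (P1/RW1/US0/PS0)
  → PROTECTION_VIOLATION  (3 entries read)
#2 VA=0xC121B816 (w,kernel):
  lvl0: tbl 0x2C, slot 3 ⇒ 0x3D007 (P1/RW1/US1/PS0)
  lvl1: tbl 0x3D, slot 9 ⇒ 0x40007 (P1/RW1/US1/PS0)
  lvl2: tbl 0x40, slot 27 ⇒ 0x41005 (P1/RW0/US1/PS0)
  → PROTECTION_VIOLATION  (3 entries read)

Access #1 fault: PROTECTION_VIOLATION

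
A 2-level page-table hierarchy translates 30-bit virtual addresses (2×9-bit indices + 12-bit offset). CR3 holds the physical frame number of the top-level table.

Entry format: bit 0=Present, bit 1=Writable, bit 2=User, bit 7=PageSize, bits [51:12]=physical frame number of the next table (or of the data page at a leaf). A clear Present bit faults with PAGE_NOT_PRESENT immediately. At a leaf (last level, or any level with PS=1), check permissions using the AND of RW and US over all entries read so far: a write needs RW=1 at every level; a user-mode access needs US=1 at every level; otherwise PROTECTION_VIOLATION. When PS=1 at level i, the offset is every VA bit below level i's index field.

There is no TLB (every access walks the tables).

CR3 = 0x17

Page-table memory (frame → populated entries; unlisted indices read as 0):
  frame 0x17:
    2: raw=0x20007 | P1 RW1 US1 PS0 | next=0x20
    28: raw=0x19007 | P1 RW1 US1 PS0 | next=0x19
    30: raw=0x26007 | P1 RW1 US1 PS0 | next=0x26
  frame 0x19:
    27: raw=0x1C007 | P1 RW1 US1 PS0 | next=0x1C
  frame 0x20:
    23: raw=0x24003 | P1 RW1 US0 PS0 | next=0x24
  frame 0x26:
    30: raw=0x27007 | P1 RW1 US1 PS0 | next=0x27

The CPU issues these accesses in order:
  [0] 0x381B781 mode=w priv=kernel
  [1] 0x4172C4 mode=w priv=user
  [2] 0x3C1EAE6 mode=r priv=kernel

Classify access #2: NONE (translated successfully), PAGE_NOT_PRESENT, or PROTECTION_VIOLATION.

Per-access translation:
#0 VA=0x381B781 (w,kernel):
  [0] read 0x17 idx=28: raw=0x19007 flags P=1 W=1 U=1 S=0
  [1] read 0x19 idx=27: raw=0x1C007 flags P=1 W=1 U=1 S=0
  ✓ 0x1C781  — 2 lookups
#1 VA=0x4172C4 (w,user):
  [0] read 0x17 idx=2: raw=0x20007 flags P=1 W=1 U=1 S=0
  [1] read 0x20 idx=23: raw=0x24003 flags P=1 W=1 U=0 S=0
  ✗ PROTECTION_VIOLATION  [2 reads]
#2 VA=0x3C1EAE6 (r,kernel):
  [0] read 0x17 idx=30: raw=0x26007 flags P=1 W=1 U=1 S=0
  [1] read 0x26 idx=30: raw=0x27007 flags P=1 W=1 U=1 S=0
  ✓ 0x27AE6  — 2 lookups

Access #2 fault: NONE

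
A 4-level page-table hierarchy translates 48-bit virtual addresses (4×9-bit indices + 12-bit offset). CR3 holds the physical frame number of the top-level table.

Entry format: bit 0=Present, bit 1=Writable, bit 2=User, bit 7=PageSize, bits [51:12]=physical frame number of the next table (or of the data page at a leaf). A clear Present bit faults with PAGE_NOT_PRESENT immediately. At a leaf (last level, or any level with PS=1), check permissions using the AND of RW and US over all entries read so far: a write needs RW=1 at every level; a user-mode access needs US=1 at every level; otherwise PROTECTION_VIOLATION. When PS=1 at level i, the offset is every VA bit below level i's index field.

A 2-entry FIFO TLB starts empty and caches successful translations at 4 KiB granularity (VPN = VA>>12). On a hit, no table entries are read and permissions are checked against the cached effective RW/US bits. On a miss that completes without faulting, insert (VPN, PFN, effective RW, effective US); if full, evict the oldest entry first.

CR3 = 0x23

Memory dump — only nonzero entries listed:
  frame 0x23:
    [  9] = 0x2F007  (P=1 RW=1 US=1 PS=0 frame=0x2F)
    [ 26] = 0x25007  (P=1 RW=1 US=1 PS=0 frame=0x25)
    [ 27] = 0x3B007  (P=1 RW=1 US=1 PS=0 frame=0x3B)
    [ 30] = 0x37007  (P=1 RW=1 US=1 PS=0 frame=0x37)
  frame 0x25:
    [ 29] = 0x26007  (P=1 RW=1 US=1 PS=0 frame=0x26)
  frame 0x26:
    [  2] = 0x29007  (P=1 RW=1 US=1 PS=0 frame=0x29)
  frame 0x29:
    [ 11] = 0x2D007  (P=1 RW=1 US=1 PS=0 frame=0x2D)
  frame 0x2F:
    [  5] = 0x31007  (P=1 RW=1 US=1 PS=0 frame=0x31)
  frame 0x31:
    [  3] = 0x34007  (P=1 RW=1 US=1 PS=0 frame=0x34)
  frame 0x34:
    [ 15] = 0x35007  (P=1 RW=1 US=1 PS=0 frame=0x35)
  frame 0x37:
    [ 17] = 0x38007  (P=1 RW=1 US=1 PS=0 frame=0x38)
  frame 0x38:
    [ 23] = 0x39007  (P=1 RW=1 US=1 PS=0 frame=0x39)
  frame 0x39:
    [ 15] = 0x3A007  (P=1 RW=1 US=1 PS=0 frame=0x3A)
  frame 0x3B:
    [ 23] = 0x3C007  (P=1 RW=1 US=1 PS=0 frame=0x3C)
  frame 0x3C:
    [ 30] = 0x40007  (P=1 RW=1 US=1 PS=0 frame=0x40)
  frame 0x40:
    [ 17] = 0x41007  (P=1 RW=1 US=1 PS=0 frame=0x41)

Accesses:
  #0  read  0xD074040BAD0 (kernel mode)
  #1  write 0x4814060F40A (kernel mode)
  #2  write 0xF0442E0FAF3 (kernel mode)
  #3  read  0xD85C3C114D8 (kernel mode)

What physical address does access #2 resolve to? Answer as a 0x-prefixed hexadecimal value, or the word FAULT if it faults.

Per-access translation:
#0 VA=0xD074040BAD0 (r,kernel):
  [0] read 0x23 idx=26: raw=0x25007 flags P=1 W=1 U=1 S=0
  [1] read 0x25 idx=29: raw=0x26007 flags P=1 W=1 U=1 S=0
  [2] read 0x26 idx=2: raw=0x29007 flags P=1 W=1 U=1 S=0
  [3] read 0x29 idx=11: raw=0x2D007 flags P=1 W=1 U=1 S=0
  ⇒ phys 0x2DAD0  [4 reads]
#1 VA=0x4814060F40A (w,kernel):
  [0] read 0x23 idx=9: raw=0x2F007 flags P=1 W=1 U=1 S=0
  [1] read 0x2F idx=5: raw=0x31007 flags P=1 W=1 U=1 S=0
  [2] read 0x31 idx=3: raw=0x34007 flags P=1 W=1 U=1 S=0
  [3] read 0x34 idx=15: raw=0x35007 flags P=1 W=1 U=1 S=0
  ⇒ phys 0x3540A  [4 reads]
#2 VA=0xF0442E0FAF3 (w,kernel):
  [0] read 0x23 idx=30: raw=0x37007 flags P=1 W=1 U=1 S=0
  [1] read 0x37 idx=17: raw=0x38007 flags P=1 W=1 U=1 S=0
  [2] read 0x38 idx=23: raw=0x39007 flags P=1 W=1 U=1 S=0
  [3] read 0x39 idx=15: raw=0x3A007 flags P=1 W=1 U=1 S=0
  ⇒ phys 0x3AAF3  [4 reads]
#3 VA=0xD85C3C114D8 (r,kernel):
  [0] read 0x23 idx=27: raw=0x3B007 flags P=1 W=1 U=1 S=0
  [1] read 0x3B idx=23: raw=0x3C007 flags P=1 W=1 U=1 S=0
  [2] read 0x3C idx=30: raw=0x40007 flags P=1 W=1 U=1 S=0
  [3] read 0x40 idx=17: raw=0x41007 flags P=1 W=1 U=1 S=0
  ⇒ phys 0x414D8  [4 reads]

Access #2 PA: 0x3AAF3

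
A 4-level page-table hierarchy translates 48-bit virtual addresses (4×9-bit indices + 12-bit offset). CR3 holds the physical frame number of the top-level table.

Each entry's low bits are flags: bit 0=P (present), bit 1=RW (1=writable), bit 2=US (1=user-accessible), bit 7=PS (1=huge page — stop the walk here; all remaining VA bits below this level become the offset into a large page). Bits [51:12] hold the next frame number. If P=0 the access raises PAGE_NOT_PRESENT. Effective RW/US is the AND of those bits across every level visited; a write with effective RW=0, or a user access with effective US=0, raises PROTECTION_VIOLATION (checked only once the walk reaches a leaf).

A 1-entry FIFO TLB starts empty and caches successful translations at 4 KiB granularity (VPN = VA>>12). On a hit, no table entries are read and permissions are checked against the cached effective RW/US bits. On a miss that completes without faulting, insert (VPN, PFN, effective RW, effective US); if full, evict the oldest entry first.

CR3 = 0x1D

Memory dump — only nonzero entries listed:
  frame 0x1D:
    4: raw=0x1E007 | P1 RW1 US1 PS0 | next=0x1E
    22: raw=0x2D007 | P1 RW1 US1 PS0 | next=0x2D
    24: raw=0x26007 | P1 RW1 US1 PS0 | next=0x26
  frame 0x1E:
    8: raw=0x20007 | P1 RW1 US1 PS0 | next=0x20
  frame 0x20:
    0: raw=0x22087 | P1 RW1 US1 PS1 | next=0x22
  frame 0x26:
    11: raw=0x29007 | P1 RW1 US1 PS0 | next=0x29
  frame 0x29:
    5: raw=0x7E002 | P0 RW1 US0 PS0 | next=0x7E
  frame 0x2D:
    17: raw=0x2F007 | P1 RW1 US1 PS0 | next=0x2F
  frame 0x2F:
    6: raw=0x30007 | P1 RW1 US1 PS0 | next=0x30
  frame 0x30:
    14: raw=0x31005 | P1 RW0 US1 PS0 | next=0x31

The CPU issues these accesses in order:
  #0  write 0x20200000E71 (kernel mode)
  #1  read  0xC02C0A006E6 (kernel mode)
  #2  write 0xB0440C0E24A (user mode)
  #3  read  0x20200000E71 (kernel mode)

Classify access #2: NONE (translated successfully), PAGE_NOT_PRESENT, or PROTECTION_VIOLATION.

Trace:
#0 VA=0x20200000E71 (w,kernel):
  L0: frame=0x1D idx=4 entry=0x1E007 [P=1 RW=1 US=1 PS=0]
  L1: frame=0x1E idx=8 entry=0x20007 [P=1 RW=1 US=1 PS=0]
  L2: frame=0x20 idx=0 entry=0x22087 [P=1 RW=1 US=1 PS=1]
  ✓ 0x22E71 (huge @L2)  — 3 lookups
#1 VA=0xC02C0A006E6 (r,kernel):
  L0: frame=0x1D idx=24 entry=0x26007 [P=1 RW=1 US=1 PS=0]
  L1: frame=0x26 idx=11 entry=0x29007 [P=1 RW=1 US=1 PS=0]
  L2: frame=0x29 idx=5 entry=0x7E002 [P=0 RW=1 US=0 PS=0]
  → PAGE_NOT_PRESENT  (3 entries read)
#2 VA=0xB0440C0E24A (w,user):
  L0: frame=0x1D idx=22 entry=0x2D007 [P=1 RW=1 US=1 PS=0]
  L1: frame=0x2D idx=17 entry=0x2F007 [P=1 RW=1 US=1 PS=0]
  L2: frame=0x2F idx=6 entry=0x30007 [P=1 RW=1 US=1 PS=0]
  L3: frame=0x30 idx=14 entry=0x31005 [P=1 RW=0 US=1 PS=0]
  → PROTECTION_VIOLATION  (4 entries read)
#3 VA=0x20200000E71 (r,kernel):
  TLB hit vpn=0x20200000 → PA=0x22E71

Access #2 fault: PROTECTION_VIOLATION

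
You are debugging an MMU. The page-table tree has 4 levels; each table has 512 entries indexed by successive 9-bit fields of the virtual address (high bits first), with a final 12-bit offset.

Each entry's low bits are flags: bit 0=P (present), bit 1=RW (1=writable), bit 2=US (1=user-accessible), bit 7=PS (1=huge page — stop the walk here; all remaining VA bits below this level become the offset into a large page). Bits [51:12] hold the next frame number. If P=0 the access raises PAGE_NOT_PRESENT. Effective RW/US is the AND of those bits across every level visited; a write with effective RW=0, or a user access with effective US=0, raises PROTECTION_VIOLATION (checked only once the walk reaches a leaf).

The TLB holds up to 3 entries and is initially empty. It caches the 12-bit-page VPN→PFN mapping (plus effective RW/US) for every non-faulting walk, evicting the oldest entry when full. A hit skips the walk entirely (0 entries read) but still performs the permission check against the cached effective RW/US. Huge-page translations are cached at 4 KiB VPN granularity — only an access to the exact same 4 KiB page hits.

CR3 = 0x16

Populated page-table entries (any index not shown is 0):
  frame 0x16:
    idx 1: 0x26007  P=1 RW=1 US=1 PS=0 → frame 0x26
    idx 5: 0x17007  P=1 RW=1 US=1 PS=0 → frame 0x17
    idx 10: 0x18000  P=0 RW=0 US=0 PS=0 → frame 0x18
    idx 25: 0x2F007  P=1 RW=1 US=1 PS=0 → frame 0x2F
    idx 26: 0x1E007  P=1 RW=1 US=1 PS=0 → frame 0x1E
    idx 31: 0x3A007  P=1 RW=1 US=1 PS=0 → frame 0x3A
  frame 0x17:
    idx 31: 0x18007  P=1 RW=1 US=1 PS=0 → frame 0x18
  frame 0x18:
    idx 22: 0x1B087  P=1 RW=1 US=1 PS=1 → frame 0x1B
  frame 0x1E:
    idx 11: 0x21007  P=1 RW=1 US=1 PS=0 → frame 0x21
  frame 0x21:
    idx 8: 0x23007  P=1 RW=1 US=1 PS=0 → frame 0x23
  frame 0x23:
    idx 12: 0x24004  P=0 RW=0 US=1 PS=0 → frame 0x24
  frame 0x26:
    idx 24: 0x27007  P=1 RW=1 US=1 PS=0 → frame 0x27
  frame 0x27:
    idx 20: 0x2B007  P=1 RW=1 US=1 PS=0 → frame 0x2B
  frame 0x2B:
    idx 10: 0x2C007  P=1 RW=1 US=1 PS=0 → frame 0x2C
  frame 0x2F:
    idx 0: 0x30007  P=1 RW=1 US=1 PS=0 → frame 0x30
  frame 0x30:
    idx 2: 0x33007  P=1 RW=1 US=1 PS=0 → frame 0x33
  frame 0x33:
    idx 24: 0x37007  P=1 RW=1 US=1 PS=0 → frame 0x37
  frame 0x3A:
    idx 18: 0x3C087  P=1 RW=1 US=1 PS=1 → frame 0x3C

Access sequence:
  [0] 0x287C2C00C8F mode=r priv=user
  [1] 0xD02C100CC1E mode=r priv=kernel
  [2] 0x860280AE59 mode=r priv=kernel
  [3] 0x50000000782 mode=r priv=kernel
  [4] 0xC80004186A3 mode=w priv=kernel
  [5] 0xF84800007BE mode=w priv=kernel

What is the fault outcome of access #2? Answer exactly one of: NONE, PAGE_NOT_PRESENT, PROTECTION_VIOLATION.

Trace:
#0 VA=0x287C2C00C8F (r,user):
  [0] read 0x16 idx=5: raw=0x17007 flags P=1 W=1 U=1 S=0
  [1] read 0x17 idx=31: raw=0x18007 flags P=1 W=1 U=1 S=0
  [2] read 0x18 idx=22: raw=0x1B087 flags P=1 W=1 U=1 S=1
  ✓ 0x1BC8F (huge @L2)  — 3 lookups
#1 VA=0xD02C100CC1E (r,kernel):
  [0] read 0x16 idx=26: raw=0x1E007 flags P=1 W=1 U=1 S=0
  [1] read 0x1E idx=11: raw=0x21007 flags P=1 W=1 U=1 S=0
  [2] read 0x21 idx=8: raw=0x23007 flags P=1 W=1 U=1 S=0
  [3] read 0x23 idx=12: raw=0x24004 flags P=0 W=0 U=1 S=0
  ✗ PAGE_NOT_PRESENT  [4 reads]
#2 VA=0x860280AE59 (r,kernel):
  [0] read 0x16 idx=1: raw=0x26007 flags P=1 W=1 U=1 S=0
  [1] read 0x26 idx=24: raw=0x27007 flags P=1 W=1 U=1 S=0
  [2] read 0x27 idx=20: raw=0x2B007 flags P=1 W=1 U=1 S=0
  [3] read 0x2B idx=10: raw=0x2C007 flags P=1 W=1 U=1 S=0
  ✓ 0x2CE59  — 4 lookups
#3 VA=0x50000000782 (r,kernel):
  [0] read 0x16 idx=10: raw=0x18000 flags P=0 W=0 U=0 S=0
  ✗ PAGE_NOT_PRESENT  [1 reads]
#4 VA=0xC80004186A3 (w,kernel):
  [0] read 0x16 idx=25: raw=0x2F007 flags P=1 W=1 U=1 S=0
  [1] read 0x2F idx=0: raw=0x30007 flags P=1 W=1 U=1 S=0
  [2] read 0x30 idx=2: raw=0x33007 flags P=1 W=1 U=1 S=0
  [3] read 0x33 idx=24: raw=0x37007 flags P=1 W=1 U=1 S=0
  ✓ 0x376A3  — 4 lookups
#5 VA=0xF84800007BE (w,kernel):
  [0] read 0x16 idx=31: raw=0x3A007 flags P=1 W=1 U=1 S=0
  [1] read 0x3A idx=18: raw=0x3C087 flags P=1 W=1 U=1 S=1
  ✓ 0x3C7BE (huge @L1)  — 2 lookups

Access #2 fault: NONE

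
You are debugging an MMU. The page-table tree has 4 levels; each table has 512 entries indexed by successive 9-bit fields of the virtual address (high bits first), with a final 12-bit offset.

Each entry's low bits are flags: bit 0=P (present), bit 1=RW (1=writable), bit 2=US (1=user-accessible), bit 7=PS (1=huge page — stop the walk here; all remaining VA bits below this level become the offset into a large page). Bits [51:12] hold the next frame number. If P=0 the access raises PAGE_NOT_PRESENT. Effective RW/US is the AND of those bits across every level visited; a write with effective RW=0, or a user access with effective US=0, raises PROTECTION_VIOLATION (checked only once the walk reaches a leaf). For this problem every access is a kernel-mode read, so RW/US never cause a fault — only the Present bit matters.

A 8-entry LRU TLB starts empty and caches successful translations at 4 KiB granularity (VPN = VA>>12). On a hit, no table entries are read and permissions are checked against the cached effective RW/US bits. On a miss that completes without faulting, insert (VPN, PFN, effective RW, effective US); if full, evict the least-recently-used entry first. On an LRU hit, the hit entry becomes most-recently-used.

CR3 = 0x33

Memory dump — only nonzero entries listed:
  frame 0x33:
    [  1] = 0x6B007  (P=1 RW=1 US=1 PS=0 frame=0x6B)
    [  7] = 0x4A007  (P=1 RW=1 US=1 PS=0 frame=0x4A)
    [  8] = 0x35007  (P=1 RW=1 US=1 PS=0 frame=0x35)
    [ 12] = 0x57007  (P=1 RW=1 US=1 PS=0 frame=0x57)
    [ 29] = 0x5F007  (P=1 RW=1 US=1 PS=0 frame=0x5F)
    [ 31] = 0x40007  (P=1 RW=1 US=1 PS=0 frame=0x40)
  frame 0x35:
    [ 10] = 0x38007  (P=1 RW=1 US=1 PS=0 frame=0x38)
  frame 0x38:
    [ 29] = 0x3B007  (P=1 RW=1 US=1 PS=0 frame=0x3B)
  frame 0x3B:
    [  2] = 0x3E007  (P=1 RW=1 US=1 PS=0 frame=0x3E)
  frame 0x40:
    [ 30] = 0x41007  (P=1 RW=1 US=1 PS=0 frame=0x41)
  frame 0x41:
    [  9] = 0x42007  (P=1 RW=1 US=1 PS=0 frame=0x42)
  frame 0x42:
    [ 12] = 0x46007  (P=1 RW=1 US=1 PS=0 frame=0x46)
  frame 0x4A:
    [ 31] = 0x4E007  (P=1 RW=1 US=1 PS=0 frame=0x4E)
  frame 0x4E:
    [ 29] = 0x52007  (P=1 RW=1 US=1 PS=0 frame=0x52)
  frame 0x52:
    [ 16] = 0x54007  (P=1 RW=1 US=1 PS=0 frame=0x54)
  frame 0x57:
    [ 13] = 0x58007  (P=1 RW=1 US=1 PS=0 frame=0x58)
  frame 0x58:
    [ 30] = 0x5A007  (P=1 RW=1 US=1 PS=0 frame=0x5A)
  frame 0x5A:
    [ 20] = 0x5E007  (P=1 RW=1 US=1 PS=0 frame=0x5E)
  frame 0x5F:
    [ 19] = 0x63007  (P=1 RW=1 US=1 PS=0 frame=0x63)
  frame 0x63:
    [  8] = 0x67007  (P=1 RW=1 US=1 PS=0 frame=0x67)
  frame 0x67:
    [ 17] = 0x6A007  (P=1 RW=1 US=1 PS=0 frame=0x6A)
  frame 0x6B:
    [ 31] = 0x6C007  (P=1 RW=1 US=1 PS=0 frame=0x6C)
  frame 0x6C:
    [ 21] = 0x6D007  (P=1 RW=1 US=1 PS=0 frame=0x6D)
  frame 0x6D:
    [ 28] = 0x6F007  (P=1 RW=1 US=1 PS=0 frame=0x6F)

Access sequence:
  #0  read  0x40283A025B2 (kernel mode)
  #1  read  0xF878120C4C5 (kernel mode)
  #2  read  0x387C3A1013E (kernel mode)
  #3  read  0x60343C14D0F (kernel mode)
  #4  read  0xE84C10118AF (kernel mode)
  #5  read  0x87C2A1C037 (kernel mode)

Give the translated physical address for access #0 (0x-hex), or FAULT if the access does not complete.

Walk each access:
#0 VA=0x40283A025B2 (r,kernel):
  [0] read 0x33 idx=8: raw=0x35007 flags P=1 W=1 U=1 S=0
  [1] read 0x35 idx=10: raw=0x38007 flags P=1 W=1 U=1 S=0
  [2] read 0x38 idx=29: raw=0x3B007 flags P=1 W=1 U=1 S=0
  [3] read 0x3B idx=2: raw=0x3E007 flags P=1 W=1 U=1 S=0
  → PA=0x3E5B2  (4 entries read)
#1 VA=0xF878120C4C5 (r,kernel):
  [0] read 0x33 idx=31: raw=0x40007 flags P=1 W=1 U=1 S=0
  [1] read 0x40 idx=30: raw=0x41007 flags P=1 W=1 U=1 S=0
  [2] read 0x41 idx=9: raw=0x42007 flags P=1 W=1 U=1 S=0
  [3] read 0x42 idx=12: raw=0x46007 flags P=1 W=1 U=1 S=0
  → PA=0x464C5  (4 entries read)
#2 VA=0x387C3A1013E (r,kernel):
  [0] read 0x33 idx=7: raw=0x4A007 flags P=1 W=1 U=1 S=0
  [1] read 0x4A idx=31: raw=0x4E007 flags P=1 W=1 U=1 S=0
  [2] read 0x4E idx=29: raw=0x52007 flags P=1 W=1 U=1 S=0
  [3] read 0x52 idx=16: raw=0x54007 flags P=1 W=1 U=1 S=0
  → PA=0x5413E  (4 entries read)
#3 VA=0x60343C14D0F (r,kernel):
  [0] read 0x33 idx=12: raw=0x57007 flags P=1 W=1 U=1 S=0
  [1] read 0x57 idx=13: raw=0x58007 flags P=1 W=1 U=1 S=0
  [2] read 0x58 idx=30: raw=0x5A007 flags P=1 W=1 U=1 S=0
  [3] read 0x5A idx=20: raw=0x5E007 flags P=1 W=1 U=1 S=0
  → PA=0x5ED0F  (4 entries read)
#4 VA=0xE84C10118AF (r,kernel):
  [0] read 0x33 idx=29: raw=0x5F007 flags P=1 W=1 U=1 S=0
  [1] read 0x5F idx=19: raw=0x63007 flags P=1 W=1 U=1 S=0
  [2] read 0x63 idx=8: raw=0x67007 flags P=1 W=1 U=1 S=0
  [3] read 0x67 idx=17: raw=0x6A007 flags P=1 W=1 U=1 S=0
  → PA=0x6A8AF  (4 entries read)
#5 VA=0x87C2A1C037 (r,kernel):
  [0] read 0x33 idx=1: raw=0x6B007 flags P=1 W=1 U=1 S=0
  [1] read 0x6B idx=31: raw=0x6C007 flags P=1 W=1 U=1 S=0
  [2] read 0x6C idx=21: raw=0x6D007 flags P=1 W=1 U=1 S=0
  [3] read 0x6D idx=28: raw=0x6F007 flags P=1 W=1 U=1 S=0
  → PA=0x6F037  (4 entries read)

Access #0 PA: 0x3E5B2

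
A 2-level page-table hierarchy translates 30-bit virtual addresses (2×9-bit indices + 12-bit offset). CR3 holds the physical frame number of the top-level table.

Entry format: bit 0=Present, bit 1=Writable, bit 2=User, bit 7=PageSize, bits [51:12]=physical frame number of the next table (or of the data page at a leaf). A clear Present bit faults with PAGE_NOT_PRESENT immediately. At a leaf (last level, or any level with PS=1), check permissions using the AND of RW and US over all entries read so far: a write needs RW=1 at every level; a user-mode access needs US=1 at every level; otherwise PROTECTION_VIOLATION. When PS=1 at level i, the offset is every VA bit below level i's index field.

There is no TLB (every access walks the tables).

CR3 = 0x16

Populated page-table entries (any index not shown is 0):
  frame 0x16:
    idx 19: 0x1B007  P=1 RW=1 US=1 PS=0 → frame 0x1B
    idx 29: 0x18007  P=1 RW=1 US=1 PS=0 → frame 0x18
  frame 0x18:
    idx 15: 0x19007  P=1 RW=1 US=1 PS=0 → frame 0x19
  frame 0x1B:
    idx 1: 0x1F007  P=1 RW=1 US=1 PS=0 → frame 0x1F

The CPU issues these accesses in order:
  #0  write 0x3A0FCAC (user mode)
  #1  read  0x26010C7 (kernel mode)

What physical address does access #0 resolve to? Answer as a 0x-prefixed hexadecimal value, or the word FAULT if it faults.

Per-access translation:
#0 VA=0x3A0FCAC (w,user):
  L0: frame=0x16 idx=29 entry=0x18007 [P=1 RW=1 US=1 PS=0]
  L1: frame=0x18 idx=15 entry=0x19007 [P=1 RW=1 US=1 PS=0]
  → PA=0x19CAC  (2 entries read)
#1 VA=0x26010C7 (r,kernel):
  L0: frame=0x16 idx=19 entry=0x1B007 [P=1 RW=1 US=1 PS=0]
  L1: frame=0x1B idx=1 entry=0x1F007 [P=1 RW=1 US=1 PS=0]
  → PA=0x1F0C7  (2 entries read)

Access #0 PA: 0x19CAC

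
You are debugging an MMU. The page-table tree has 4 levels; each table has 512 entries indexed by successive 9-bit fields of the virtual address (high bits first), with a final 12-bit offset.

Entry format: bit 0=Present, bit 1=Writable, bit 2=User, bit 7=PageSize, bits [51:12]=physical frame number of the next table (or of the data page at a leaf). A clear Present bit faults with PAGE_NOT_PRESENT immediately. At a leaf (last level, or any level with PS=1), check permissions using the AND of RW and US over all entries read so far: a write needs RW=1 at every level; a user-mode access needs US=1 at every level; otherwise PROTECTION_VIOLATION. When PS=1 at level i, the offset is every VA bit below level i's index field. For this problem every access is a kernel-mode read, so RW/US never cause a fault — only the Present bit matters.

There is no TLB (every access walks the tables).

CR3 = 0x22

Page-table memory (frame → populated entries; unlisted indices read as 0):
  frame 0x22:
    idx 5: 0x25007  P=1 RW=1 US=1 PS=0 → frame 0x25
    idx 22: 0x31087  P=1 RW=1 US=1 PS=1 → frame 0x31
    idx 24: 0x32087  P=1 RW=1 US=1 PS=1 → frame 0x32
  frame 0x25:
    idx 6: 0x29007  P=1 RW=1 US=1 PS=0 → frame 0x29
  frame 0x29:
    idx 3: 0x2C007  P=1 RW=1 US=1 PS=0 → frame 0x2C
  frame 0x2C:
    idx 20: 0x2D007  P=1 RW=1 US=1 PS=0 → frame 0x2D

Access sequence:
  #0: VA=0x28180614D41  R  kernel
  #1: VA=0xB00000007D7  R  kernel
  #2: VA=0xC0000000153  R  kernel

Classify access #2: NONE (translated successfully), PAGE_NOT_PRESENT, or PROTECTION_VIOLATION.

Per-access translation:
#0 VA=0x28180614D41 (r,kernel):
  [0] read 0x22 idx=5: raw=0x25007 flags P=1 W=1 U=1 S=0
  [1] read 0x25 idx=6: raw=0x29007 flags P=1 W=1 U=1 S=0
  [2] read 0x29 idx=3: raw=0x2C007 flags P=1 W=1 U=1 S=0
  [3] read 0x2C idx=20: raw=0x2D007 flags P=1 W=1 U=1 S=0
  ✓ 0x2DD41  — 4 lookups
#1 VA=0xB00000007D7 (r,kernel):
  [0] read 0x22 idx=22: raw=0x31087 flags P=1 W=1 U=1 S=1
  ✓ 0x317D7 (huge @L0)  — 1 lookups
#2 VA=0xC0000000153 (r,kernel):
  [0] read 0x22 idx=24: raw=0x32087 flags P=1 W=1 U=1 S=1
  ✓ 0x32153 (huge @L0)  — 1 lookups

Access #2 fault: NONE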